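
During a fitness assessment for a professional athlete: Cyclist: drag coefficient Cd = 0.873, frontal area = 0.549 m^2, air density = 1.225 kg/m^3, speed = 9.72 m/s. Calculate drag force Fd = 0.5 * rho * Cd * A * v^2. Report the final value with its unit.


v^2 = 9.72^2 = 94.4784
Fd = 0.5 * 1.225 * 0.873 * 0.549 * 94.4784
= 27.735 N

27.735 N


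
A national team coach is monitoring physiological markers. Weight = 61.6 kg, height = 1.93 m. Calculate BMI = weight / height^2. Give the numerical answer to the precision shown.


height^2 = 1.93^2 = 3.7249
BMI = 61.6 / 3.7249 = 16.54 kg/m^2

16.54 kg/m^2


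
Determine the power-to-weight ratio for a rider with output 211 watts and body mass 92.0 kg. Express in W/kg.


P/W = 211 / 92.0 = 2.293 W/kg

2.293 W/kg


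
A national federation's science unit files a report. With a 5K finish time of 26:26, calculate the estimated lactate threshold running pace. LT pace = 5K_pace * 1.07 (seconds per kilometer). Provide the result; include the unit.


Race duration = 1586 s for 5 km
Average pace = 1586 / 5 = 317.2 s/km
LT pace = 317.2 * 1.07
= 339.4 s/km

339.4 s/km


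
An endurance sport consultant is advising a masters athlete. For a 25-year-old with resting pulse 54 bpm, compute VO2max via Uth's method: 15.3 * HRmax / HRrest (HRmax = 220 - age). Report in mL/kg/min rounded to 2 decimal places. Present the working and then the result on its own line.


Step 1: HRmax = 220 - 25 = 195 bpm
Step 2: Ratio = 195 / 54 = 3.6111
Step 3: VO2max = 15.3 * 3.6111 = 55.25 mL/kg/min

55.25 mL/kg/min


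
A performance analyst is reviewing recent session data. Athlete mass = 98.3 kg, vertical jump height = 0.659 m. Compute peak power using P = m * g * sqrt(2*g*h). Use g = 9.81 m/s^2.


sqrt(2 * 9.81 * 0.659) = sqrt(12.92958) = 3.595773 m/s
P = 98.3 * 9.81 * 3.595773
= 3467.49 W

3467.49 W


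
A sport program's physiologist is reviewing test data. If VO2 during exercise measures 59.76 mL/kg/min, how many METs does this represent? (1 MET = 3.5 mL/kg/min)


METs = VO2 / 3.5 = 59.76 / 3.5 = 17.07

17.07 METs


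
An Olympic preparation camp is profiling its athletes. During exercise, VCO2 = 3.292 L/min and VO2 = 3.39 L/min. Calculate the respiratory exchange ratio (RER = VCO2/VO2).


RER = VCO2 / VO2
= 3.292 / 3.39
= 0.9711

0.9711


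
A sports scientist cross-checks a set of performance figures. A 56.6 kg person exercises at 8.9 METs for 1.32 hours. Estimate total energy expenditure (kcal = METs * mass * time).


Energy = METs * mass(kg) * time(h)
= 8.9 * 56.6 * 1.32
= 664.94 kcal

664.94 kcal


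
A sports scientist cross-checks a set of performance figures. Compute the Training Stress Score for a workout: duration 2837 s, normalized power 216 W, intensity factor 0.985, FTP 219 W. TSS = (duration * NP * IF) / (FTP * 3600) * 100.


Product = 2837 * 216 * 0.985 = 603600.12
Base = 219 * 3600 = 788400
TSS = 603600.12 / 788400 * 100 = 76.56

76.56 TSS


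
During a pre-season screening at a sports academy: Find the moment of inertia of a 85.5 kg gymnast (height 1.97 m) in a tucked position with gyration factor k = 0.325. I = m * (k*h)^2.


Radius of gyration = 0.325 * 1.97 = 0.64025 m
I = 85.5 * 0.64025^2
= 85.5 * 0.40992
= 35.048 kg*m^2

35.048 kg*m^2


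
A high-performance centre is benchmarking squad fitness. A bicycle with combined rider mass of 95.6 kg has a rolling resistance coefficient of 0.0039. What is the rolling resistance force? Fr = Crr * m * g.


Fr = 0.0039 * 95.6 * 9.81
= 0.37284 * 9.81
= 3.658 N

3.658 N


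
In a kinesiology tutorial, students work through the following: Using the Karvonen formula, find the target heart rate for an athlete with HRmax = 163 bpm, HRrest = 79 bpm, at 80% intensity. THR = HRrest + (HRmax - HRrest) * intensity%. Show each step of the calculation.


HRR = 163 - 79 = 84
THR = 79 + 84 * 0.8
= 79 + 67.2
= 146.2 bpm

146.2 bpm


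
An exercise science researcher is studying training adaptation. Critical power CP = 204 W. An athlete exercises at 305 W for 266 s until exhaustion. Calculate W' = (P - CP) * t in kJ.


P - CP = 305 - 204 = 101 W
W' = 101 * 266 = 26866 J
= 26866 / 1000 = 26.866 kJ

26.866 kJ


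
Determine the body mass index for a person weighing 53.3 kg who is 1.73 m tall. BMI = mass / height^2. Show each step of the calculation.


BMI = mass / height^2
= 53.3 / 1.73^2
= 53.3 / 2.9929
= 17.81 kg/m^2

17.81 kg/m^2


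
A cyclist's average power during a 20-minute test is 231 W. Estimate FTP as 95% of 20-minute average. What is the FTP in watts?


FTP = 20-min power * 0.95
= 231 * 0.95
= 219.45 W

219.45 W


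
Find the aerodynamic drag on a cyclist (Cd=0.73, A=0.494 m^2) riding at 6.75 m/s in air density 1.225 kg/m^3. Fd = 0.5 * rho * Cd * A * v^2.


Fd = 0.5 * 1.225 * 0.73 * 0.494 * 6.75^2
= 0.5 * 1.225 * 0.73 * 0.494 * 45.5625
= 10.064 N

10.064 N


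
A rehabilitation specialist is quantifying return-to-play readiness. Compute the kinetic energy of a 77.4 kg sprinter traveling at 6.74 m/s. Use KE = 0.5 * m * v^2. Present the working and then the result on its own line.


Velocity squared = 45.4276
KE = 0.5 * 77.4 * 45.4276 = 1758.05 J

1758.05 J


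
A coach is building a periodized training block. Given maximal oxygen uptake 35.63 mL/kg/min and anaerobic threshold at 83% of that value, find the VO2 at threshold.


Percentage as decimal = 0.83
VO2 at AT = 35.63 * 0.83 = 29.57 mL/kg/min

29.57 mL/kg/min


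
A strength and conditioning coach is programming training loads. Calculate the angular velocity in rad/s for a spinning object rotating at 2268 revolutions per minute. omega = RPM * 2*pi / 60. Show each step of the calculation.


omega = RPM * 2*pi / 60
= 2268 * 6.28318531 / 60
= 237.504 rad/s

237.504 rad/s


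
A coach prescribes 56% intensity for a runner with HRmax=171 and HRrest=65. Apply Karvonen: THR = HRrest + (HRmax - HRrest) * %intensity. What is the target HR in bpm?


Heart rate reserve = 171 - 65 = 106
Intensity fraction = 56 / 100 = 0.56
THR = 65 + 106 * 0.56 = 124.36 bpm

124.36 bpm


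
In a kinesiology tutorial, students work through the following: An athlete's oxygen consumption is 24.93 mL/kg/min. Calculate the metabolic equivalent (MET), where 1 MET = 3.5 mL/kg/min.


MET = VO2 / 3.5
= 24.93 / 3.5
= 7.12 METs

7.12 METs


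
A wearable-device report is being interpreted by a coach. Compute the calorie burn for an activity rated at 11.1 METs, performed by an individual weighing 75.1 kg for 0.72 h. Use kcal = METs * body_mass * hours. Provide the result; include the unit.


Product of METs and mass = 11.1 * 75.1 = 833.61
Total kcal = 833.61 * 0.72 = 600.2 kcal

600.2 kcal


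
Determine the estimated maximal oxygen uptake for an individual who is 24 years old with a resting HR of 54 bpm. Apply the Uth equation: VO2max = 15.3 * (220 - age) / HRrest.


HRmax = 220 - 24 = 196
VO2max = 15.3 * (196 / 54)
= 15.3 * 3.6296
= 55.53 mL/kg/min

55.53 mL/kg/min


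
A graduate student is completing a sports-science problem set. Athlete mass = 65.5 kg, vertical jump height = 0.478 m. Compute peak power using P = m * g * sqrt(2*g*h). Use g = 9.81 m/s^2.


sqrt(2 * 9.81 * 0.478) = sqrt(9.37836) = 3.062411 m/s
P = 65.5 * 9.81 * 3.062411
= 1967.77 W

1967.77 W


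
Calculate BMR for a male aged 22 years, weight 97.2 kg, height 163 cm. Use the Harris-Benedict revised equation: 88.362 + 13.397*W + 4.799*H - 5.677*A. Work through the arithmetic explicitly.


Substituting values:
W term = 13.397 * 97.2 = 1302.1884
H term = 4.799 * 163 = 782.237
A term = 5.677 * 22 = 124.894
BMR = 2047.89 kcal/day

2047.89 kcal/day


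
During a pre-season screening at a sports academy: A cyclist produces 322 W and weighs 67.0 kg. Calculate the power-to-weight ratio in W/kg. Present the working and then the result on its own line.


P/W = power / mass
= 322 / 67.0
= 4.806 W/kg

4.806 W/kg


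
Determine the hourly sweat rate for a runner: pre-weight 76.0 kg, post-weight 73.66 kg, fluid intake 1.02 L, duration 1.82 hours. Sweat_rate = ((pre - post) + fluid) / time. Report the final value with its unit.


Mass lost = 76.0 - 73.66 = 2.34 kg
Add fluid consumed: 2.34 + 1.02 = 3.36 L total sweat
Sweat rate = 3.36 / 1.82 = 1.846 L/h

1.846 L/h


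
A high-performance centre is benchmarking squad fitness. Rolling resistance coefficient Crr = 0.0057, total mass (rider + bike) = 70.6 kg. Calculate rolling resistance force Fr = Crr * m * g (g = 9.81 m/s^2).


Fr = Crr * m * g
= 0.0057 * 70.6 * 9.81
= 3.948 N

3.948 N


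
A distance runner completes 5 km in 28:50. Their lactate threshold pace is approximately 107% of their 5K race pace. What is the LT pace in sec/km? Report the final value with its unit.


Convert to seconds: 28 min 50 s = 1730 s
Pace per km = 1730 / 5 = 346.0 s/km
LT pace = 346.0 * 1.07 = 370.22 s/km

370.22 s/km


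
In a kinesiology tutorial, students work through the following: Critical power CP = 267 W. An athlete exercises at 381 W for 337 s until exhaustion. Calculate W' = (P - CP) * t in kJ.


P - CP = 381 - 267 = 114 W
W' = 114 * 337 = 38418 J
= 38418 / 1000 = 38.418 kJ

38.418 kJ


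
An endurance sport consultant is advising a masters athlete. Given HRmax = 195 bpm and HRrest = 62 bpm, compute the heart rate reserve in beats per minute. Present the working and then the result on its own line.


Heart rate reserve = maximum HR minus resting HR
HRR = 195 - 62 = 133 bpm

133 bpm


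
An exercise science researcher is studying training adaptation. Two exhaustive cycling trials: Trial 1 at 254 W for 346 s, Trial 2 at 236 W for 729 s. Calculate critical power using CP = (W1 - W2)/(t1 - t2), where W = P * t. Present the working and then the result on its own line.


W1 = 254 * 346 = 87884 J
W2 = 236 * 729 = 172044 J
CP = (87884 - 172044) / (346 - 729)
= -84160 / -383
= 219.74 W

219.74 W


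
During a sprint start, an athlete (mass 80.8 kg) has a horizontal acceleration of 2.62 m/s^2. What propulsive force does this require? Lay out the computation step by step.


Propulsive force = mass * acceleration
= 80.8 kg * 2.62 m/s^2
= 211.7 N

211.7 N


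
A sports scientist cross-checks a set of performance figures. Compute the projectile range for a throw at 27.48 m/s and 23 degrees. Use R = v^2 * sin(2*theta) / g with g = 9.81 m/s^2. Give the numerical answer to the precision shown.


Two times the angle = 46 degrees
sin(46) = 0.71934
R = 755.1504 * 0.71934 / 9.81 = 55.373 m

55.373 m


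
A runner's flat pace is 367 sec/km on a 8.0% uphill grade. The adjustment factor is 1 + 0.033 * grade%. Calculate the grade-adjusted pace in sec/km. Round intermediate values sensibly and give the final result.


Factor = 1 + 0.033 * 8.0 = 1.264
Adjusted pace = 367 * 1.264
= 463.89 sec/km

463.89 s/km


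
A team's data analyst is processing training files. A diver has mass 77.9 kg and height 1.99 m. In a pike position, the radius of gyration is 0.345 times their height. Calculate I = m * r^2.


r = 0.345 * 1.99 = 0.68655 m
I = m * r^2 = 77.9 * 0.471351 = 36.718 kg*m^2

36.718 kg*m^2


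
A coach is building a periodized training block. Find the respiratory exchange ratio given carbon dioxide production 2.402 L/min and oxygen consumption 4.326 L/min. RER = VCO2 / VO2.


VCO2 = 2.402 L/min
VO2 = 4.326 L/min
RER = 2.402 / 4.326 = 0.5552

0.5552


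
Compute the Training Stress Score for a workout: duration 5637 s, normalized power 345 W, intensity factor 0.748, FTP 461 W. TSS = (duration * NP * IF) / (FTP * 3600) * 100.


Product = 5637 * 345 * 0.748 = 1454684.22
Base = 461 * 3600 = 1659600
TSS = 1454684.22 / 1659600 * 100 = 87.65

87.65 TSS


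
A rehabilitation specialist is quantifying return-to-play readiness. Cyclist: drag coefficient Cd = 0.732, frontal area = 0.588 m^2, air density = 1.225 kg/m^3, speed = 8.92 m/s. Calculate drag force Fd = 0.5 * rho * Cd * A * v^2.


v^2 = 8.92^2 = 79.5664
Fd = 0.5 * 1.225 * 0.732 * 0.588 * 79.5664
= 20.976 N

20.976 N


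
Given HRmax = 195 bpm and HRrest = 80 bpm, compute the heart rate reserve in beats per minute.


Heart rate reserve = maximum HR minus resting HR
HRR = 195 - 80 = 115 bpm

115 bpm


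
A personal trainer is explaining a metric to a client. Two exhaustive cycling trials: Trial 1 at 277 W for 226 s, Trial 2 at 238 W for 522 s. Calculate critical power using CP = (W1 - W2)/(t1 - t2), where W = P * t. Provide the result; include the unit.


W1 = 277 * 226 = 62602 J
W2 = 238 * 522 = 124236 J
CP = (62602 - 124236) / (226 - 522)
= -61634 / -296
= 208.22 W

208.22 W


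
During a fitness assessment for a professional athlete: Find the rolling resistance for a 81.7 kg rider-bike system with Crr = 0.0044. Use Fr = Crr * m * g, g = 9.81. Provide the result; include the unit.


m * g = 81.7 * 9.81 = 801.477 N
Fr = 0.0044 * 801.477 = 3.526 N

3.526 N


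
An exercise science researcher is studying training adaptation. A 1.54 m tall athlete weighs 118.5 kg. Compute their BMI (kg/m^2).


height^2 = 2.3716 m^2
BMI = 118.5 / 2.3716 = 49.97 kg/m^2

49.97 kg/m^2


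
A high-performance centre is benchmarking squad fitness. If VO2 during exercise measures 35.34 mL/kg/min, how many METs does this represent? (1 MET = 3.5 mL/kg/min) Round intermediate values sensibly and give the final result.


METs = VO2 / 3.5 = 35.34 / 3.5 = 10.1

10.1 METs


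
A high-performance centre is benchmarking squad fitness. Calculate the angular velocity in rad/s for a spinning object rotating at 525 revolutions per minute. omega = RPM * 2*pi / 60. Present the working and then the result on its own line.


omega = RPM * 2*pi / 60
= 525 * 6.28318531 / 60
= 54.978 rad/s

54.978 rad/s


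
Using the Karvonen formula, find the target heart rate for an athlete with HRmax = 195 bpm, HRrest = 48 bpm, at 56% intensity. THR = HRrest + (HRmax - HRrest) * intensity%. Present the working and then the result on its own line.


HRR = 195 - 48 = 147
THR = 48 + 147 * 0.56
= 48 + 82.32
= 130.32 bpm

130.32 bpm


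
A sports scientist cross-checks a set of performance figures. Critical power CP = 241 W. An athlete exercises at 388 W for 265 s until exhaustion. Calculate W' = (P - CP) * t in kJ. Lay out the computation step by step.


P - CP = 388 - 241 = 147 W
W' = 147 * 265 = 38955 J
= 38955 / 1000 = 38.955 kJ

38.955 kJ


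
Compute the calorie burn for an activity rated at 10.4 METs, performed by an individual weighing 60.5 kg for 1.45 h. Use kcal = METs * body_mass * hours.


Product of METs and mass = 10.4 * 60.5 = 629.2
Total kcal = 629.2 * 1.45 = 912.34 kcal

912.34 kcal


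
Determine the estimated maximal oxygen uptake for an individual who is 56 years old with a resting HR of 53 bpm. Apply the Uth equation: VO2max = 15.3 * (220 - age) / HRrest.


HRmax = 220 - 56 = 164
VO2max = 15.3 * (164 / 53)
= 15.3 * 3.0943
= 47.34 mL/kg/min

47.34 mL/kg/min


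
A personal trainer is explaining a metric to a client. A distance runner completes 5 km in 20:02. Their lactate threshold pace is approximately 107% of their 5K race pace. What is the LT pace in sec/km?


Convert to seconds: 20 min 2 s = 1202 s
Pace per km = 1202 / 5 = 240.4 s/km
LT pace = 240.4 * 1.07 = 257.23 s/km

257.23 s/km


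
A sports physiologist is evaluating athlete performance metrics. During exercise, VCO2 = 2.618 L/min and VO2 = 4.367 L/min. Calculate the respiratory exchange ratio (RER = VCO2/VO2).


RER = VCO2 / VO2
= 2.618 / 4.367
= 0.5995

0.5995


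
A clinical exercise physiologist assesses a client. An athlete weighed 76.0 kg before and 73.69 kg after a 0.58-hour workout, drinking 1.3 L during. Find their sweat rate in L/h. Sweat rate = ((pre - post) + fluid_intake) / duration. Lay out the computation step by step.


Body mass change = 2.31 kg
Total sweat loss = 2.31 + 1.3 = 3.61 L
Rate = 3.61 / 0.58 = 6.224 L/h

6.224 L/h


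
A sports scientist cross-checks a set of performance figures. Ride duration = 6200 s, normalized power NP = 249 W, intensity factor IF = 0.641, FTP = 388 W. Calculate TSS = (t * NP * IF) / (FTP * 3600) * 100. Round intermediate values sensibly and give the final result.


Numerator = 6200 * 249 * 0.641 = 989575.8
Denominator = 388 * 3600 = 1396800
TSS = 989575.8 / 1396800 * 100
= 70.85

70.85 TSS


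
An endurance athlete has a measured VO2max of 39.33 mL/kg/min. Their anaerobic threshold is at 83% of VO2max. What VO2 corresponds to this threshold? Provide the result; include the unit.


Anaerobic threshold VO2 = VO2max * 83%
= 39.33 * 0.83
= 32.64 mL/kg/min

32.64 mL/kg/min


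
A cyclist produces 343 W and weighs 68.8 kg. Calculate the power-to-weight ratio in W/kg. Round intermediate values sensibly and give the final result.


P/W = power / mass
= 343 / 68.8
= 4.985 W/kg

4.985 W/kg


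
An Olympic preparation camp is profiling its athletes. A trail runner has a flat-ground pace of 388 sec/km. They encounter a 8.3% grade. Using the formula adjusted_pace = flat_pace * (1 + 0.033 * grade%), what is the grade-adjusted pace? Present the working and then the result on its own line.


Grade factor = 1 + 0.033 * 8.3 = 1.2739
Adjusted = 388 * 1.2739 = 494.27 sec/km

494.27 s/km


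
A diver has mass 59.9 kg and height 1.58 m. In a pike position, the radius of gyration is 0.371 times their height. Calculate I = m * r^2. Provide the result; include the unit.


r = 0.371 * 1.58 = 0.58618 m
I = m * r^2 = 59.9 * 0.343607 = 20.582 kg*m^2

20.582 kg*m^2


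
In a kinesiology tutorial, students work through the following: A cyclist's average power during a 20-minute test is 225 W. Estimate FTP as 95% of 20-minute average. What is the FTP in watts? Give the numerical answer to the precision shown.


FTP = 20-min power * 0.95
= 225 * 0.95
= 213.75 W

213.75 W


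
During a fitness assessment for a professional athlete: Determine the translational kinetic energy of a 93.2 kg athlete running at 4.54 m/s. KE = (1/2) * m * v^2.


KE = 0.5 * m * v^2
= 0.5 * 93.2 * 4.54^2
= 0.5 * 93.2 * 20.6116
= 960.5 J

960.5 J


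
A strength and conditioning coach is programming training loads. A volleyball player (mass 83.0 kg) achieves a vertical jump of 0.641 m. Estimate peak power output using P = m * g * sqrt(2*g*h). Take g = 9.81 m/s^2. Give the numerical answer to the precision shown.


2 * g * h = 2 * 9.81 * 0.641 = 12.57642
sqrt(12.57642) = 3.546325 m/s
P = 83.0 * 9.81 * 3.546325 = 2887.52 W

2887.52 W


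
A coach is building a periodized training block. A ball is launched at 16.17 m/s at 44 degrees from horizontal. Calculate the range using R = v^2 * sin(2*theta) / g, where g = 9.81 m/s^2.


sin(2 * 44) = sin(88) = 0.999391
v^2 = 16.17^2 = 261.4689
R = 261.4689 * 0.999391 / 9.81
= 26.637 m

26.637 m


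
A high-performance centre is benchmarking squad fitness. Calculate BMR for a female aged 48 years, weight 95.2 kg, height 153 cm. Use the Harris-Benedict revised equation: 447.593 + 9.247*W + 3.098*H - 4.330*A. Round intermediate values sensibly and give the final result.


Substituting values:
W term = 9.247 * 95.2 = 880.3144
H term = 3.098 * 153 = 473.994
A term = 4.330 * 48 = 207.84
BMR = 1594.06 kcal/day

1594.06 kcal/day


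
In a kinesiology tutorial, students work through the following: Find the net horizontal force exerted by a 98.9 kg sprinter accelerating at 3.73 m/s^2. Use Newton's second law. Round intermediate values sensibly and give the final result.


Newton's second law: F = m * a
F = 98.9 * 3.73 = 368.9 N

368.9 N


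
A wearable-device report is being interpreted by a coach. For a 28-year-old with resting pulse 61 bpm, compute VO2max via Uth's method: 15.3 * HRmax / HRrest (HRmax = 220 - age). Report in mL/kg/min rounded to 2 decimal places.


Step 1: HRmax = 220 - 28 = 192 bpm
Step 2: Ratio = 192 / 61 = 3.1475
Step 3: VO2max = 15.3 * 3.1475 = 48.16 mL/kg/min

48.16 mL/kg/min


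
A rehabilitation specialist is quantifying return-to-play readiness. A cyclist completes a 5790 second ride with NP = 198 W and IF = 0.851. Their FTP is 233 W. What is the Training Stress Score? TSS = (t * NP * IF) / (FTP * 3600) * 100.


t * NP * IF = 5790 * 198 * 0.851 = 975603.42
FTP * 3600 = 838800
TSS = (975603.42 / 838800) * 100 = 116.31

116.31 TSS


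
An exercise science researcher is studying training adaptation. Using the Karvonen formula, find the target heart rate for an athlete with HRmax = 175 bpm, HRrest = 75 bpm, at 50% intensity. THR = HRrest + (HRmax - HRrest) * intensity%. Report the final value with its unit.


HRR = 175 - 75 = 100
THR = 75 + 100 * 0.5
= 75 + 50.0
= 125.0 bpm

125.0 bpm


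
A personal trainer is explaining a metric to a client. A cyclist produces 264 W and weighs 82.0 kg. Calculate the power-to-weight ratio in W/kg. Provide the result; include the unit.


P/W = power / mass
= 264 / 82.0
= 3.22 W/kg

3.22 W/kg


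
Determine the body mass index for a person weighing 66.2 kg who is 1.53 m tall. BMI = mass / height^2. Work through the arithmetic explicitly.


BMI = mass / height^2
= 66.2 / 1.53^2
= 66.2 / 2.3409
= 28.28 kg/m^2

28.28 kg/m^2


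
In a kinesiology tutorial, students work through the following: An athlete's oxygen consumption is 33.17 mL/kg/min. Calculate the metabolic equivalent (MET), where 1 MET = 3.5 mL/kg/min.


MET = VO2 / 3.5
= 33.17 / 3.5
= 9.48 METs

9.48 METs


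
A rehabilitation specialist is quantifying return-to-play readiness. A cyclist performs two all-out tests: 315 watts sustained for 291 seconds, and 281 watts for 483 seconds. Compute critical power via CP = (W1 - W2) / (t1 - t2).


W1 = P1 * t1 = 315 * 291 = 91665 J
W2 = P2 * t2 = 281 * 483 = 135723 J
CP = (91665 - 135723) / (291 - 483)
= 229.47 W

229.47 W


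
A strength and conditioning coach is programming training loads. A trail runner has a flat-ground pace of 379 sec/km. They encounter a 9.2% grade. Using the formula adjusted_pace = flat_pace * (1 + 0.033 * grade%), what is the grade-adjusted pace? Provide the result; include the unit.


Grade factor = 1 + 0.033 * 9.2 = 1.3036
Adjusted = 379 * 1.3036 = 494.06 sec/km

494.06 s/km


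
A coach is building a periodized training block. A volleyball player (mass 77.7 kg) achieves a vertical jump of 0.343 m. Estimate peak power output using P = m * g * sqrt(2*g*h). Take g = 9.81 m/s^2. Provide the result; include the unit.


2 * g * h = 2 * 9.81 * 0.343 = 6.72966
sqrt(6.72966) = 2.594159 m/s
P = 77.7 * 9.81 * 2.594159 = 1977.36 W

1977.36 W


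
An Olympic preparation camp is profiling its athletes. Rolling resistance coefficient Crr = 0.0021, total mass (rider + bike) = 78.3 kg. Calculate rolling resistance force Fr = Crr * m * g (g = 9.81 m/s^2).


Fr = Crr * m * g
= 0.0021 * 78.3 * 9.81
= 1.613 N

1.613 N


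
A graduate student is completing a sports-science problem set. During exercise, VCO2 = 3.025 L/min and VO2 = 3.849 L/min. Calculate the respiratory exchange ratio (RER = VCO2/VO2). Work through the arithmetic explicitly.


RER = VCO2 / VO2
= 3.025 / 3.849
= 0.7859

0.7859


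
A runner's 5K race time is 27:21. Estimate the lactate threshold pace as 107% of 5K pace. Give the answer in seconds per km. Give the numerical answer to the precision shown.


Total race time = 27*60 + 21 = 1641 seconds
5K pace = 1641 / 5 = 328.2 sec/km
LT pace = 328.2 * 1.07 = 351.17 sec/km

351.17 s/km


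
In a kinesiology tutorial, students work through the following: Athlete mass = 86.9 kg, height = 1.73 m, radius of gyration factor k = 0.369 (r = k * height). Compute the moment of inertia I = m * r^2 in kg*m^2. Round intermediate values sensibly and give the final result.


r = k * height = 0.369 * 1.73 = 0.63837 m
r^2 = 0.63837^2 = 0.407516
I = 86.9 * 0.407516 = 35.413 kg*m^2

35.413 kg*m^2


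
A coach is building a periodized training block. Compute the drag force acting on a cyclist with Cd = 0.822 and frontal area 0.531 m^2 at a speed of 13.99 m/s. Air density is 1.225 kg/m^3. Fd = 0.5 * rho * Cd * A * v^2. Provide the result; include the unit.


Step 1: v^2 = 195.7201
Step 2: Fd = 0.5 * 1.225 * 0.822 * 0.531 * 195.7201
= 52.325 N

52.325 N


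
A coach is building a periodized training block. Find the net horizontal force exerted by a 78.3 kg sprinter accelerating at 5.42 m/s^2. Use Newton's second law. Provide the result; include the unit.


Newton's second law: F = m * a
F = 78.3 * 5.42 = 424.39 N

424.39 N


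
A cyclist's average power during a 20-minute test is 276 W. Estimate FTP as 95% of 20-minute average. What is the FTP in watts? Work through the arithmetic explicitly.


FTP = 20-min power * 0.95
= 276 * 0.95
= 262.2 W

262.2 W


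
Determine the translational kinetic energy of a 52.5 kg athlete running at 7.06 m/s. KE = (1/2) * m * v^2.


KE = 0.5 * m * v^2
= 0.5 * 52.5 * 7.06^2
= 0.5 * 52.5 * 49.8436
= 1308.39 J

1308.39 J


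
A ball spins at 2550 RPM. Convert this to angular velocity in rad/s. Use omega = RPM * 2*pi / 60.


omega = 2550 * 2 * pi / 60
= 2550 * 6.28318531 / 60
= 16022.123 / 60
= 267.035 rad/s

267.035 rad/s


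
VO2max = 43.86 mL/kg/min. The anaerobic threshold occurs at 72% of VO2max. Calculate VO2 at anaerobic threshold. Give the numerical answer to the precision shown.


AT fraction = 72 / 100 = 0.72
AT VO2 = 43.86 * 0.72
= 31.58 mL/kg/min

31.58 mL/kg/min


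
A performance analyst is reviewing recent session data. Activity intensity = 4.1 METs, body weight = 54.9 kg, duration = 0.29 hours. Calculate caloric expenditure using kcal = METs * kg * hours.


kcal = 4.1 * 54.9 * 0.29
= 225.09 * 0.29
= 65.28 kcal

65.28 kcal


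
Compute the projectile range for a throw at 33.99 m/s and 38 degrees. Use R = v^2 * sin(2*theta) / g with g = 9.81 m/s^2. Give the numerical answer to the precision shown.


Two times the angle = 76 degrees
sin(76) = 0.970296
R = 1155.3201 * 0.970296 / 9.81 = 114.271 m

114.271 m


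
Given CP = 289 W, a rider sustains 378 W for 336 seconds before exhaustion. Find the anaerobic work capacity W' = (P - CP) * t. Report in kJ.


Excess power = 378 - 289 = 89 W
Work above CP = 89 * 336 = 29904 J
W' = 29.904 kJ

29.904 kJ


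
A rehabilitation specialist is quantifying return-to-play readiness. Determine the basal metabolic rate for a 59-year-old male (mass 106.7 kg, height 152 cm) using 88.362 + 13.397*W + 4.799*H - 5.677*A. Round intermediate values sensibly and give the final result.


BMR = 88.362 + 13.397*106.7 + 4.799*152 - 5.677*59
= 1912.33 kcal/day

1912.33 kcal/day


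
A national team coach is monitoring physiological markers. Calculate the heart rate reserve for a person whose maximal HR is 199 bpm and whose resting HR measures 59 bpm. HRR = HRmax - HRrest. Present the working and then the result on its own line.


HRmax = 199 bpm
HRrest = 59 bpm
HRR = 199 - 59 = 140 bpm

140 bpm


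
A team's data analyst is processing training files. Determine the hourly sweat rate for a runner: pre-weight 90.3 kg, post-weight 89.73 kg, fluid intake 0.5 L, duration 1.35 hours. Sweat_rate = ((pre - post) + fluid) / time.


Mass lost = 90.3 - 89.73 = 0.57 kg
Add fluid consumed: 0.57 + 0.5 = 1.07 L total sweat
Sweat rate = 1.07 / 1.35 = 0.793 L/h

0.793 L/h


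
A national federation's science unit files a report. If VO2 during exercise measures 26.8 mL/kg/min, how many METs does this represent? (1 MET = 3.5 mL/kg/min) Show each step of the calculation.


METs = VO2 / 3.5 = 26.8 / 3.5 = 7.66

7.66 METs


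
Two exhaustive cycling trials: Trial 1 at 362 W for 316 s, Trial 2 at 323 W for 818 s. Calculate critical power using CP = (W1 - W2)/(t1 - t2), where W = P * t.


W1 = 362 * 316 = 114392 J
W2 = 323 * 818 = 264214 J
CP = (114392 - 264214) / (316 - 818)
= -149822 / -502
= 298.45 W

298.45 W


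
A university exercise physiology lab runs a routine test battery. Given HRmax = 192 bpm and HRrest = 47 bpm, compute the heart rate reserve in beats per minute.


Heart rate reserve = maximum HR minus resting HR
HRR = 192 - 47 = 145 bpm

145 bpm


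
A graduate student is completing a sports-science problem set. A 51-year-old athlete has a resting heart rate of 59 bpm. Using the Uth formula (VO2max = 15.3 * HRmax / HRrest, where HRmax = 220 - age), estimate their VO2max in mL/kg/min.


HRmax = 220 - 51 = 169 bpm
Ratio = HRmax / HRrest = 169 / 59 = 2.8644
VO2max = 15.3 * 2.8644 = 43.83 mL/kg/min

43.83 mL/kg/min


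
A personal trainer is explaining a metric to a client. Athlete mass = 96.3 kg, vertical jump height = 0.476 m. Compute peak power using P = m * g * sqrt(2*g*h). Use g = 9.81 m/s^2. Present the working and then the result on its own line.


sqrt(2 * 9.81 * 0.476) = sqrt(9.33912) = 3.055997 m/s
P = 96.3 * 9.81 * 3.055997
= 2887.01 W

2887.01 W


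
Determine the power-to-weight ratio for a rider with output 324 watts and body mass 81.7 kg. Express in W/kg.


P/W = 324 / 81.7 = 3.966 W/kg

3.966 W/kg


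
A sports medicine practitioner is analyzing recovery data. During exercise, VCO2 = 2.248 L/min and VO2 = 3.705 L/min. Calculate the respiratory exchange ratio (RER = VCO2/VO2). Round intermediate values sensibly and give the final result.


RER = VCO2 / VO2
= 2.248 / 3.705
= 0.6067

0.6067


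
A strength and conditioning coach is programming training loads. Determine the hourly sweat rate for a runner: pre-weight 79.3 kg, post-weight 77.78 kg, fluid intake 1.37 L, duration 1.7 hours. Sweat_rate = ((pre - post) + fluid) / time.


Mass lost = 79.3 - 77.78 = 1.52 kg
Add fluid consumed: 1.52 + 1.37 = 2.89 L total sweat
Sweat rate = 2.89 / 1.7 = 1.7 L/h

1.7 L/h


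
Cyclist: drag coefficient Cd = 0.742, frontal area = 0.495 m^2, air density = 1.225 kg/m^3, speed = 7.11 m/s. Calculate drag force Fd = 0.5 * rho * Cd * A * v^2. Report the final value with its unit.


v^2 = 7.11^2 = 50.5521
Fd = 0.5 * 1.225 * 0.742 * 0.495 * 50.5521
= 11.372 N

11.372 N


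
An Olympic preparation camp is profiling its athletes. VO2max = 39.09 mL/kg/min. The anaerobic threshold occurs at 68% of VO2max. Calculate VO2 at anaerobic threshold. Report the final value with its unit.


AT fraction = 68 / 100 = 0.68
AT VO2 = 39.09 * 0.68
= 26.58 mL/kg/min

26.58 mL/kg/min


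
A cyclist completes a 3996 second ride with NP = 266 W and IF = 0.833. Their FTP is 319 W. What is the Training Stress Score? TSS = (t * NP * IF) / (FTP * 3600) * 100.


t * NP * IF = 3996 * 266 * 0.833 = 885425.688
FTP * 3600 = 1148400
TSS = (885425.688 / 1148400) * 100 = 77.1

77.1 TSS


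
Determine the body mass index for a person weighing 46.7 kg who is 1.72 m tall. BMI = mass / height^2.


BMI = mass / height^2
= 46.7 / 1.72^2
= 46.7 / 2.9584
= 15.79 kg/m^2

15.79 kg/m^2


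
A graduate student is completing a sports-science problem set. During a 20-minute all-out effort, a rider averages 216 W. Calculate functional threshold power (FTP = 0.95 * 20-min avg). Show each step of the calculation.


FTP = 0.95 * 216
= 205.2 W

205.2 W


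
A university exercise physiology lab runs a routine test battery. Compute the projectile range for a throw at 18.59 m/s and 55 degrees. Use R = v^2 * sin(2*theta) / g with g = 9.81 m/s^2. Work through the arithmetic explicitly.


Two times the angle = 110 degrees
sin(110) = 0.939693
R = 345.5881 * 0.939693 / 9.81 = 33.104 m

33.104 m


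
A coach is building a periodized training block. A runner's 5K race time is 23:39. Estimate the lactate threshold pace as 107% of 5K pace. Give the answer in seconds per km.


Total race time = 23*60 + 39 = 1419 seconds
5K pace = 1419 / 5 = 283.8 sec/km
LT pace = 283.8 * 1.07 = 303.67 sec/km

303.67 s/km


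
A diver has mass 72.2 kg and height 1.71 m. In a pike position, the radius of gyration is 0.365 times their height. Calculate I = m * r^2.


r = 0.365 * 1.71 = 0.62415 m
I = m * r^2 = 72.2 * 0.389563 = 28.126 kg*m^2

28.126 kg*m^2


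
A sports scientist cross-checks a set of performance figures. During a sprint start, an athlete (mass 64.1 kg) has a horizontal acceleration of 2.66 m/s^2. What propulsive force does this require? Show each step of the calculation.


Propulsive force = mass * acceleration
= 64.1 kg * 2.66 m/s^2
= 170.51 N

170.51 N


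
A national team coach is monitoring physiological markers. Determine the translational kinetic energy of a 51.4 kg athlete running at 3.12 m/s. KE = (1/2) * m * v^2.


KE = 0.5 * m * v^2
= 0.5 * 51.4 * 3.12^2
= 0.5 * 51.4 * 9.7344
= 250.17 J

250.17 J


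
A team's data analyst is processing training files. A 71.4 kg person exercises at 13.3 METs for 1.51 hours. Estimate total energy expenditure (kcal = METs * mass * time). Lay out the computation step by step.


Energy = METs * mass(kg) * time(h)
= 13.3 * 71.4 * 1.51
= 1433.93 kcal

1433.93 kcal


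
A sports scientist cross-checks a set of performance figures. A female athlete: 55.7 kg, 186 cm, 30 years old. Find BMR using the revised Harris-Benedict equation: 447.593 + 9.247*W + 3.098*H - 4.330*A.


Intercept = 447.593
Weight contribution = 9.247 * 55.7 = 515.0579
Height contribution = 3.098 * 186 = 576.228
Age contribution = 4.33 * 30 = 129.9
BMR = 447.593 + 515.0579 + 576.228 - 129.9
= 1408.98 kcal/day

1408.98 kcal/day


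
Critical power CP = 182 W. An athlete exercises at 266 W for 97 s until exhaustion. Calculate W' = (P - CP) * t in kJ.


P - CP = 266 - 182 = 84 W
W' = 84 * 97 = 8148 J
= 8148 / 1000 = 8.148 kJ

8.148 kJ


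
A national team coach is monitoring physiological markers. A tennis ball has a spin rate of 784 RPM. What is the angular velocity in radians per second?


Convert RPM to rad/s: multiply by 2*pi and divide by 60
omega = 784 * 2 * pi / 60
= 82.1 rad/s

82.1 rad/s


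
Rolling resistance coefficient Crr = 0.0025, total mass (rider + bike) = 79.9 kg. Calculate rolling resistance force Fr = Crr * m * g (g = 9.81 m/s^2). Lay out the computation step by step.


Fr = Crr * m * g
= 0.0025 * 79.9 * 9.81
= 1.96 N

1.96 N


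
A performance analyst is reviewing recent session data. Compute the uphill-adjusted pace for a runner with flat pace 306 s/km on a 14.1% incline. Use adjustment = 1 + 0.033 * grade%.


Adjustment factor = 1 + 0.033 * 14.1 = 1.4653
Grade-adjusted pace = 306 * 1.4653 = 448.38 s/km

448.38 s/km


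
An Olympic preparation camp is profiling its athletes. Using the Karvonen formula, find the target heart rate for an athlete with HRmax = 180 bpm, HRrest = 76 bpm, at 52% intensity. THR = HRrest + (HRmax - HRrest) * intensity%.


HRR = 180 - 76 = 104
THR = 76 + 104 * 0.52
= 76 + 54.08
= 130.08 bpm

130.08 bpm


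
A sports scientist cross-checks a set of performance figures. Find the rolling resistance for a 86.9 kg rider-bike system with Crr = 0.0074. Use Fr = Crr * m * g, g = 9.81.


m * g = 86.9 * 9.81 = 852.489 N
Fr = 0.0074 * 852.489 = 6.308 N

6.308 N


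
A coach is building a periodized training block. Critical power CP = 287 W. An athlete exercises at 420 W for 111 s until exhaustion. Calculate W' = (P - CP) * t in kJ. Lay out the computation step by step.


P - CP = 420 - 287 = 133 W
W' = 133 * 111 = 14763 J
= 14763 / 1000 = 14.763 kJ

14.763 kJ


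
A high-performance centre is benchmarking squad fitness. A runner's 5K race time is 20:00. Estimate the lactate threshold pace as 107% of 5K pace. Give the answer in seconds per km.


Total race time = 20*60 + 0 = 1200 seconds
5K pace = 1200 / 5 = 240.0 sec/km
LT pace = 240.0 * 1.07 = 256.8 sec/km

256.8 s/km


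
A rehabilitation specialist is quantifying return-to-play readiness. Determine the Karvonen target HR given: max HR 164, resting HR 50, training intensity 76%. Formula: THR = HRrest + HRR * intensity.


HRR = HRmax - HRrest = 164 - 50 = 114
THR = 50 + 114 * 0.76
= 136.64 bpm

136.64 bpm


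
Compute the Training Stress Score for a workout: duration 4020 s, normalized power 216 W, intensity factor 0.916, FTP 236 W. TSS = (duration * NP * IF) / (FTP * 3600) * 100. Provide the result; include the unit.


Product = 4020 * 216 * 0.916 = 795381.12
Base = 236 * 3600 = 849600
TSS = 795381.12 / 849600 * 100 = 93.62

93.62 TSS


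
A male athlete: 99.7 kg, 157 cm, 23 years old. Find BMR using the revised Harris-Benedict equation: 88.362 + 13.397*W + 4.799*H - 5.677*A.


Intercept = 88.362
Weight contribution = 13.397 * 99.7 = 1335.6809
Height contribution = 4.799 * 157 = 753.443
Age contribution = 5.677 * 23 = 130.571
BMR = 88.362 + 1335.6809 + 753.443 - 130.571
= 2046.91 kcal/day

2046.91 kcal/day


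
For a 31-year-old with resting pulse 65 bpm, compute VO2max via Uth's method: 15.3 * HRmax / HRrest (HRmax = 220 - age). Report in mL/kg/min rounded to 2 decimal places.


Step 1: HRmax = 220 - 31 = 189 bpm
Step 2: Ratio = 189 / 65 = 2.9077
Step 3: VO2max = 15.3 * 2.9077 = 44.49 mL/kg/min

44.49 mL/kg/min


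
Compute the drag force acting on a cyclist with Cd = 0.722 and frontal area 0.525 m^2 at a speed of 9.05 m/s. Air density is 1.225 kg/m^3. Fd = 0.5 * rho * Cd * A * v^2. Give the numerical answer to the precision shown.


Step 1: v^2 = 81.9025
Step 2: Fd = 0.5 * 1.225 * 0.722 * 0.525 * 81.9025
= 19.015 N

19.015 N


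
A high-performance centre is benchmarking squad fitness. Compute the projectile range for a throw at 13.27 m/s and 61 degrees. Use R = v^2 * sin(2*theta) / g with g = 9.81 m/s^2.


Two times the angle = 122 degrees
sin(122) = 0.848048
R = 176.0929 * 0.848048 / 9.81 = 15.223 m

15.223 m


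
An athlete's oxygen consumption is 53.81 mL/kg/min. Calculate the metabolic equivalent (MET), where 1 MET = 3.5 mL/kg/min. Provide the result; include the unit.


MET = VO2 / 3.5
= 53.81 / 3.5
= 15.37 METs

15.37 METs


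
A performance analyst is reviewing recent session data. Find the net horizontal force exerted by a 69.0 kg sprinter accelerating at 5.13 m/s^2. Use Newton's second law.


Newton's second law: F = m * a
F = 69.0 * 5.13 = 353.97 N

353.97 N


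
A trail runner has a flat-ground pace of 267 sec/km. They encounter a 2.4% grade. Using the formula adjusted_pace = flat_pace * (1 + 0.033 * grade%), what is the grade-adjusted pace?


Grade factor = 1 + 0.033 * 2.4 = 1.0792
Adjusted = 267 * 1.0792 = 288.15 sec/km

288.15 s/km


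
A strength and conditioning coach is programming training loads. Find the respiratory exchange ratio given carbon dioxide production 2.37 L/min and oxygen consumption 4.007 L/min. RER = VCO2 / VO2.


VCO2 = 2.37 L/min
VO2 = 4.007 L/min
RER = 2.37 / 4.007 = 0.5915

0.5915


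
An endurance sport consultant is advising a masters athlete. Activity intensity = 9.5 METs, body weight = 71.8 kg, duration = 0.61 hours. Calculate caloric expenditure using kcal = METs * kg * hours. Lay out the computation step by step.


kcal = 9.5 * 71.8 * 0.61
= 682.1 * 0.61
= 416.08 kcal

416.08 kcal


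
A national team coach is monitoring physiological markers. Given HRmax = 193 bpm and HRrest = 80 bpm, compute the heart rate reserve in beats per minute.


Heart rate reserve = maximum HR minus resting HR
HRR = 193 - 80 = 113 bpm

113 bpm


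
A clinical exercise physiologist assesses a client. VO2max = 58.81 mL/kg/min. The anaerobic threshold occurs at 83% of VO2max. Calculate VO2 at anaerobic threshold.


AT fraction = 83 / 100 = 0.83
AT VO2 = 58.81 * 0.83
= 48.81 mL/kg/min

48.81 mL/kg/min


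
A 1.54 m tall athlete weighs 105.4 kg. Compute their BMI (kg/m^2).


height^2 = 2.3716 m^2
BMI = 105.4 / 2.3716 = 44.44 kg/m^2

44.44 kg/m^2


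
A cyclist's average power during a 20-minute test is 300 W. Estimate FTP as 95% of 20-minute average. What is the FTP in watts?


FTP = 20-min power * 0.95
= 300 * 0.95
= 285.0 W

285.0 W


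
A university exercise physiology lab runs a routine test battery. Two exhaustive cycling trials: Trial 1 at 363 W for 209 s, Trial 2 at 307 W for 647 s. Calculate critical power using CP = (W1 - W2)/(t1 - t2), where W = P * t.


W1 = 363 * 209 = 75867 J
W2 = 307 * 647 = 198629 J
CP = (75867 - 198629) / (209 - 647)
= -122762 / -438
= 280.28 W

280.28 W
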